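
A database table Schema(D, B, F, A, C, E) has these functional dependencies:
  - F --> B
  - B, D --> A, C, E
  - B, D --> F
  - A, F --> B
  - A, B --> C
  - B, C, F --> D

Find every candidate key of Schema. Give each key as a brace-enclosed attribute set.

Closure of {A, F} is {A, B, C, D, E, F}, the whole schema; {A, F} is a candidate key.
Closure of {B, D} is {A, B, C, D, E, F}, the whole schema; {B, D} is a candidate key.
Closure of {C, F} is {A, B, C, D, E, F}, the whole schema; {C, F} is a candidate key.
Closure of {D, F} is {A, B, C, D, E, F}, the whole schema; {D, F} is a candidate key.
These are minimal and exhaustive — every other superkey contains one of them.

{A, F}, {B, D}, {C, F}, {D, F}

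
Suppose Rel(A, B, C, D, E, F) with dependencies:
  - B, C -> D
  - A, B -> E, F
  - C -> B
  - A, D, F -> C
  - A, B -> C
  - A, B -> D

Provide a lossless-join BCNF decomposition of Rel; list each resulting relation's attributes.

Candidate keys of the original relation: {A, B}, {A, C}, {A, D, F}.
{A, B, C, D, E, F}: {B, C} determines {B, C, D} here but is not a superkey — split on B, C -> D, giving {B, C, D} and {A, B, C, E, F}.
{B, C, D}: every determinant is a superkey — BCNF.
{A, B, C, E, F}: {C} determines {B, C} here but is not a superkey — split on C -> B, giving {B, C} and {A, C, E, F}.
{B, C}: every determinant is a superkey — BCNF.
{A, C, E, F}: every determinant is a superkey — BCNF.

{A, C, E, F}; {B, C, D}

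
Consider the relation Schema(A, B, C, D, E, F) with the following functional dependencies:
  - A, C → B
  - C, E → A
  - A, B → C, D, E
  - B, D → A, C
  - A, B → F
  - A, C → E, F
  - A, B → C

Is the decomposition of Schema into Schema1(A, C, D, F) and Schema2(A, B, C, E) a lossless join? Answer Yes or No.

Schema1 ∩ Schema2 = {A, C}; its closure under F is {A, B, C, D, E, F}.
Since Schema1 ⊆ {A, B, C, D, E, F}, the intersection is a superkey of Schema1; the decomposition is lossless.

Yes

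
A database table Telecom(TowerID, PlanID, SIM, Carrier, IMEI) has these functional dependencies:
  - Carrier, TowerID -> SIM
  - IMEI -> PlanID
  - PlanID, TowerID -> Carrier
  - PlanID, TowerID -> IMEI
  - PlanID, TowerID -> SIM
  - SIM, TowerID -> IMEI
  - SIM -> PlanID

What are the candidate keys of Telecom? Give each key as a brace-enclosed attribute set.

{TowerID} never appears on the right of any FD, so every key must include it.
{Carrier, TowerID} is a candidate key since {Carrier, TowerID}⁺ = {Carrier, IMEI, PlanID, SIM, TowerID} covers every attribute.
{IMEI, TowerID} is a candidate key since {IMEI, TowerID}⁺ = {Carrier, IMEI, PlanID, SIM, TowerID} covers every attribute.
{PlanID, TowerID} is a candidate key since {PlanID, TowerID}⁺ = {Carrier, IMEI, PlanID, SIM, TowerID} covers every attribute.
{SIM, TowerID} is a candidate key since {SIM, TowerID}⁺ = {Carrier, IMEI, PlanID, SIM, TowerID} covers every attribute.
Any other superkey properly contains one of these, so there are no further candidate keys.

{Carrier, TowerID}, {IMEI, TowerID}, {PlanID, TowerID}, {SIM, TowerID}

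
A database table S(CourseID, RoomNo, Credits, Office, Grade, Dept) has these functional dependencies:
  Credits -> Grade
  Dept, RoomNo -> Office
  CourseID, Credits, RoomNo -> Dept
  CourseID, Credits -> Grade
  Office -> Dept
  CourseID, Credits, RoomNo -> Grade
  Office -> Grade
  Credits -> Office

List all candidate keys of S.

{CourseID, Credits, RoomNo} never appear on the right of any FD, so every key must include all of them.
{CourseID, Credits, RoomNo}⁺ = {CourseID, Credits, Dept, Grade, Office, RoomNo}, which is every attribute, so {CourseID, Credits, RoomNo} is a candidate key.
No smaller or unrelated set reaches every attribute, so there are no other keys.

{CourseID, Credits, RoomNo}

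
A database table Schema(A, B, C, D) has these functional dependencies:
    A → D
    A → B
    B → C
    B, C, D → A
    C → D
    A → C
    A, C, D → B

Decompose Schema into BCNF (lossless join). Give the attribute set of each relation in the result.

{A, B, C}; {C, D}

Candidate keys of the original relation: {A}, {B}.
In {A, B, C, D}, {C} is not a superkey ({C}⁺ restricted to this set is {C, D}), so split on C → D into {C, D} and {A, B, C}.
{C, D} is in BCNF.
{A, B, C} is in BCNF.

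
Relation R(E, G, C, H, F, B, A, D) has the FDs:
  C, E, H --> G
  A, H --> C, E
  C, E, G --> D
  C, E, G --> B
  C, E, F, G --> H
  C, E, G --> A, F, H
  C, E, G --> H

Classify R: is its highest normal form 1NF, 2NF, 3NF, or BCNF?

Candidate keys: {A, H}, {C, E, G}, {C, E, H}. Prime attributes: {A, C, E, G, H}.
Each dependency's left side is a superkey — BCNF holds.

BCNF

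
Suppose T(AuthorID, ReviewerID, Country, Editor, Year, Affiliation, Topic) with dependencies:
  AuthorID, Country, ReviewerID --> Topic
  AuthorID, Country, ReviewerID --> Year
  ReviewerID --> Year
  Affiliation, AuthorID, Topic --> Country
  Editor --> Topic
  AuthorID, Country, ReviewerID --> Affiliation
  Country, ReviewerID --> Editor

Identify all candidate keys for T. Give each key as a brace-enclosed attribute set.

{Affiliation, AuthorID, Editor, ReviewerID}, {Affiliation, AuthorID, ReviewerID, Topic}, {AuthorID, Country, ReviewerID}

{AuthorID, ReviewerID} never appear on the right of any FD, so every key must include all of them.
{AuthorID, Country, ReviewerID}⁺ = {Affiliation, AuthorID, Country, Editor, ReviewerID, Topic, Year}, which is every attribute, so {AuthorID, Country, ReviewerID} is a candidate key.
{Affiliation, AuthorID, Editor, ReviewerID}⁺ = {Affiliation, AuthorID, Country, Editor, ReviewerID, Topic, Year}, which is every attribute, so {Affiliation, AuthorID, Editor, ReviewerID} is a candidate key.
{Affiliation, AuthorID, ReviewerID, Topic}⁺ = {Affiliation, AuthorID, Country, Editor, ReviewerID, Topic, Year}, which is every attribute, so {Affiliation, AuthorID, ReviewerID, Topic} is a candidate key.
Any other superkey properly contains one of these, so there are no further candidate keys.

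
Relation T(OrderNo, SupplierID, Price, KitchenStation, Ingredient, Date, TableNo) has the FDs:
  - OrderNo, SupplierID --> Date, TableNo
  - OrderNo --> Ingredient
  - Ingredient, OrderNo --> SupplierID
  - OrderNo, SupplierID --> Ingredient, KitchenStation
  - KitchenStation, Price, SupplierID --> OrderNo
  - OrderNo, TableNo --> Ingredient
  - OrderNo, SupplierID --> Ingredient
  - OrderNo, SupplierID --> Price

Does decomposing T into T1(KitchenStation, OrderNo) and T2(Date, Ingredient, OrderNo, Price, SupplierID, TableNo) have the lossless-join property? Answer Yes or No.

T1 ∩ T2 = {OrderNo}; its closure under F is {Date, Ingredient, KitchenStation, OrderNo, Price, SupplierID, TableNo}.
Since T1 ⊆ {Date, Ingredient, KitchenStation, OrderNo, Price, SupplierID, TableNo}, the intersection is a superkey of T1; the decomposition is lossless.

Yes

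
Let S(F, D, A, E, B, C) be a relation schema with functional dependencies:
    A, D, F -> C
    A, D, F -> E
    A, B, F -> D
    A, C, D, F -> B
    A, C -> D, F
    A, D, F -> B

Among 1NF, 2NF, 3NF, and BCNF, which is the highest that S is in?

Candidate keys: {A, B, F}, {A, C}, {A, D, F}. Prime attributes: {A, B, C, D, F}.
The left-hand side of every FD is a superkey, so BCNF is satisfied.

BCNF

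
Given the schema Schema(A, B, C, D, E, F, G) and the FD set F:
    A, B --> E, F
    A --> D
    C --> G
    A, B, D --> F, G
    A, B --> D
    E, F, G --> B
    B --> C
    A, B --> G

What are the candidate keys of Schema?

{A, B}, {A, C, E, F}, {A, E, F, G}

No FD produces {A}, so it must be in every candidate key.
{A, B}⁺ = {A, B, C, D, E, F, G} — all of the relation — so {A, B} is a candidate key.
{A, C, E, F}⁺ = {A, B, C, D, E, F, G} — all of the relation — so {A, C, E, F} is a candidate key.
{A, E, F, G}⁺ = {A, B, C, D, E, F, G} — all of the relation — so {A, E, F, G} is a candidate key.
No proper subset of any of these is a key, and no other minimal superkey exists.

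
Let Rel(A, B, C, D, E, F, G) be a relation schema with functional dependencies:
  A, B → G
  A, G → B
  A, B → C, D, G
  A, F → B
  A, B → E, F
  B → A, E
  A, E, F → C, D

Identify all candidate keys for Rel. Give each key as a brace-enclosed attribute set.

{B}⁺ = {A, B, C, D, E, F, G} — all of the relation — so {B} is a candidate key.
{A, F}⁺ = {A, B, C, D, E, F, G} — all of the relation — so {A, F} is a candidate key.
{A, G}⁺ = {A, B, C, D, E, F, G} — all of the relation — so {A, G} is a candidate key.
These are minimal and exhaustive — every other superkey contains one of them.

{A, F}, {A, G}, {B}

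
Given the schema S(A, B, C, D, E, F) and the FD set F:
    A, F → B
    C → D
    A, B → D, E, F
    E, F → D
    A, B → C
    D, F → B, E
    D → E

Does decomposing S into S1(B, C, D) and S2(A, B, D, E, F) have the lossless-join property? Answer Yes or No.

S1 ∩ S2 = {B, D}; its closure under F is {B, D, E}.
S1 ⊄ {B, D, E} and S2 ⊄ {B, D, E}, so the split is lossy.

No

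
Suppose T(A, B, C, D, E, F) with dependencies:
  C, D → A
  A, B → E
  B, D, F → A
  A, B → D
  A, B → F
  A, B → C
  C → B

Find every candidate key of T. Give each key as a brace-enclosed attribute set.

{A, B}⁺ = {A, B, C, D, E, F}, which is every attribute, so {A, B} is a candidate key.
{A, C}⁺ = {A, B, C, D, E, F}, which is every attribute, so {A, C} is a candidate key.
{C, D}⁺ = {A, B, C, D, E, F}, which is every attribute, so {C, D} is a candidate key.
{B, D, F}⁺ = {A, B, C, D, E, F}, which is every attribute, so {B, D, F} is a candidate key.
Any other superkey properly contains one of these, so there are no further candidate keys.

{A, B}, {A, C}, {B, D, F}, {C, D}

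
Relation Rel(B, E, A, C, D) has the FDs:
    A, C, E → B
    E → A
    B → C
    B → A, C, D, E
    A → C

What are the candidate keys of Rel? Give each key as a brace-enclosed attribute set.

{B}, {E}

{B}⁺ = {A, B, C, D, E}, which is every attribute, so {B} is a candidate key.
{E}⁺ = {A, B, C, D, E}, which is every attribute, so {E} is a candidate key.
No proper subset of any of these is a key, and no other minimal superkey exists.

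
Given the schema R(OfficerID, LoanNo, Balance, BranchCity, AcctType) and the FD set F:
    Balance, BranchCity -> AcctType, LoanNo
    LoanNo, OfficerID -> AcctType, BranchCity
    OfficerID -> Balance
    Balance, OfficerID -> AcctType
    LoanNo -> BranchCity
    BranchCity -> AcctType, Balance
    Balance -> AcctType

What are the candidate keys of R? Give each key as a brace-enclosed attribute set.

{BranchCity, OfficerID}, {LoanNo, OfficerID}

{OfficerID} never appears on the right of any FD, so every key must include it.
{BranchCity, OfficerID} is a candidate key since {BranchCity, OfficerID}⁺ = {AcctType, Balance, BranchCity, LoanNo, OfficerID} covers every attribute.
{LoanNo, OfficerID} is a candidate key since {LoanNo, OfficerID}⁺ = {AcctType, Balance, BranchCity, LoanNo, OfficerID} covers every attribute.
No proper subset of any of these is a key, and no other minimal superkey exists.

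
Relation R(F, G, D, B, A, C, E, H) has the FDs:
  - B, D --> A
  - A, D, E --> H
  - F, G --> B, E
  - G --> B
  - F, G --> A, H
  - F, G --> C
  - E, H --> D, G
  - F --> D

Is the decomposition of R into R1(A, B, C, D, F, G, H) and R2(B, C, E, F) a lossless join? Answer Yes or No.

No

The shared attributes are {B, C, F} and {B, C, F}⁺ = {A, B, C, D, F}.
The closure covers neither R1 nor R2 entirely; the join is not lossless.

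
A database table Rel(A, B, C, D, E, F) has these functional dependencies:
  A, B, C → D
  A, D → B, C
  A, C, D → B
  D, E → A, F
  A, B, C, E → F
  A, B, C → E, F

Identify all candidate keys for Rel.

{A, B, C}, {A, D}, {D, E}

{A, D}⁺ = {A, B, C, D, E, F}, which is every attribute, so {A, D} is a candidate key.
{D, E}⁺ = {A, B, C, D, E, F}, which is every attribute, so {D, E} is a candidate key.
{A, B, C}⁺ = {A, B, C, D, E, F}, which is every attribute, so {A, B, C} is a candidate key.
Any other superkey properly contains one of these, so there are no further candidate keys.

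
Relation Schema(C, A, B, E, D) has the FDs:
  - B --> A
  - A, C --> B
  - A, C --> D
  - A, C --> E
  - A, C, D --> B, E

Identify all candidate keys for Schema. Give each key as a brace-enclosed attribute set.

{A, C}, {B, C}

No FD produces {C}, so it must be in every candidate key.
Closure of {A, C} is {A, B, C, D, E}, the whole schema; {A, C} is a candidate key.
Closure of {B, C} is {A, B, C, D, E}, the whole schema; {B, C} is a candidate key.
Any other superkey properly contains one of these, so there are no further candidate keys.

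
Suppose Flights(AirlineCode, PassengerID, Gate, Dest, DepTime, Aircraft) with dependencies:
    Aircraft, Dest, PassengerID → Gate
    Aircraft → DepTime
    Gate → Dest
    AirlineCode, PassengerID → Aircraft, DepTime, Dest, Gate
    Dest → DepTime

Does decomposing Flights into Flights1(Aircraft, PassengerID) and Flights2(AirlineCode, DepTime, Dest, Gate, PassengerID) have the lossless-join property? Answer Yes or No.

No

Flights1 ∩ Flights2 = {PassengerID}; its closure under F is {PassengerID}.
Flights1 ⊄ {PassengerID} and Flights2 ⊄ {PassengerID}, so the split is lossy.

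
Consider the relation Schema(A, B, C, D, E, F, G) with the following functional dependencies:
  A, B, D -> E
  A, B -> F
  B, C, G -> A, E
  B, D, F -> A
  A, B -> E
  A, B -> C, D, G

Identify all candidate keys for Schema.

{A, B}, {B, C, G}, {B, D, F}

Attributes never on any right-hand side: {B} — every candidate key must contain it.
Closure of {A, B} is {A, B, C, D, E, F, G}, the whole schema; {A, B} is a candidate key.
Closure of {B, C, G} is {A, B, C, D, E, F, G}, the whole schema; {B, C, G} is a candidate key.
Closure of {B, D, F} is {A, B, C, D, E, F, G}, the whole schema; {B, D, F} is a candidate key.
These are minimal and exhaustive — every other superkey contains one of them.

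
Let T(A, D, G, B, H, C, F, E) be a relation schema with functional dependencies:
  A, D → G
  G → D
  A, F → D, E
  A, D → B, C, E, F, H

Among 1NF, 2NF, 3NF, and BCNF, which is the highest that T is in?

Candidate keys: {A, D}, {A, F}, {A, G}. Prime attributes: {A, D, F, G}.
G → D: {G}⁺ = {D, G}, which is not all of the attributes, so the left side is not a superkey — BCNF is violated.
But every attribute on its right side ({D}) is prime, and the same holds for every other non-superkey FD, so 3NF still holds.

3NF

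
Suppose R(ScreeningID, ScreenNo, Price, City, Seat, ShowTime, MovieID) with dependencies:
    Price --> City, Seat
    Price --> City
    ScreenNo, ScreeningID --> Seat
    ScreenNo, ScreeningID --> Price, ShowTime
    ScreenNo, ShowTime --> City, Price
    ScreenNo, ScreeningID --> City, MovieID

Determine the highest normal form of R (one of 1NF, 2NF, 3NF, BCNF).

2NF

Candidate key: {ScreenNo, ScreeningID}. Prime attributes: {ScreenNo, ScreeningID}.
Price --> City, Seat: {Price}⁺ = {City, Price, Seat}, which is not all of the attributes, so the left side is not a superkey — BCNF is violated.
Because {City, Seat} are non-prime and the left side of Price --> City, Seat is not a superkey, the relation is not in 3NF.
No proper subset of a key has a non-prime attribute in its closure, so there is no partial dependency; 2NF holds.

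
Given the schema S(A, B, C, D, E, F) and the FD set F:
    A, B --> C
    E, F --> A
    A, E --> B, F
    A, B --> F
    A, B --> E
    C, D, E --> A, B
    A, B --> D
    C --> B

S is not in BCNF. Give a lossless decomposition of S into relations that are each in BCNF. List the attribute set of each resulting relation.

Candidate keys of the original relation: {A, B}, {A, C}, {A, E}, {C, D, E}, {E, F}.
Within {A, B, C, D, E, F}: {C}⁺ ∩ {A, B, C, D, E, F} = {B, C}, not the whole set, so C --> B violates BCNF; decompose into {B, C} and {A, C, D, E, F}.
{B, C} has no BCNF violation.
{A, C, D, E, F} has no BCNF violation.

{A, C, D, E, F}; {B, C}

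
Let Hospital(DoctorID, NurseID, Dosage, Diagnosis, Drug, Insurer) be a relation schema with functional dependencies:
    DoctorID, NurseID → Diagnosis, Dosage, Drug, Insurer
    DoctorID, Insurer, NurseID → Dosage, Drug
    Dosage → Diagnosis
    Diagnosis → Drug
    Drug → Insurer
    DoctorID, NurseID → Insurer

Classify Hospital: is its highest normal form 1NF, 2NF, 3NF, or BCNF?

2NF

Candidate key: {DoctorID, NurseID}. Prime attributes: {DoctorID, NurseID}.
Dosage → Diagnosis: {Dosage}⁺ = {Diagnosis, Dosage, Drug, Insurer}, which is not all of the attributes, so the left side is not a superkey — BCNF is violated.
Because {Diagnosis} is non-prime and the left side of Dosage → Diagnosis is not a superkey, the relation is not in 3NF.
No proper subset of a key has a non-prime attribute in its closure, so there is no partial dependency; 2NF holds.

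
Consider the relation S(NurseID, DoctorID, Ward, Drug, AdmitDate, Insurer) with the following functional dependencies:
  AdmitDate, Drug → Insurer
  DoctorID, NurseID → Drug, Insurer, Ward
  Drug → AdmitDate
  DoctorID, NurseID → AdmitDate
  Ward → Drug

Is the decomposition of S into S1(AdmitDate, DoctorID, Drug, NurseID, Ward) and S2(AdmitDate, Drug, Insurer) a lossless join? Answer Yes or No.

Common attributes: {AdmitDate, Drug}; their closure is {AdmitDate, Drug, Insurer}.
S2 is contained in that closure, so S1 ∩ S2 → S2 holds and the join is lossless.

Yes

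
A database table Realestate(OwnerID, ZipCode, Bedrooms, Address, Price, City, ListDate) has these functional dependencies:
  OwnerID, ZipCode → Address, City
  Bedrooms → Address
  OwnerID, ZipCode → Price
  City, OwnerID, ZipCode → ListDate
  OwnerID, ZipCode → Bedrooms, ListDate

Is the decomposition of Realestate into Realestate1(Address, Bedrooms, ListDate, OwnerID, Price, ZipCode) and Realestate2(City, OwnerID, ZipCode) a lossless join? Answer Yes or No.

The shared attributes are {OwnerID, ZipCode} and {OwnerID, ZipCode}⁺ = {Address, Bedrooms, City, ListDate, OwnerID, Price, ZipCode}.
This includes all of Realestate1, so the common attributes are a superkey of Realestate1 — the join is lossless.

Yes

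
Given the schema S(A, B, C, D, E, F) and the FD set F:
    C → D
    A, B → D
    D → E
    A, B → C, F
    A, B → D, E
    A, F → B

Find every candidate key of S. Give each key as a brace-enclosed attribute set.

{A, B}, {A, F}

No FD produces {A}, so it must be in every candidate key.
{A, B}⁺ = {A, B, C, D, E, F}, which is every attribute, so {A, B} is a candidate key.
{A, F}⁺ = {A, B, C, D, E, F}, which is every attribute, so {A, F} is a candidate key.
These are minimal and exhaustive — every other superkey contains one of them.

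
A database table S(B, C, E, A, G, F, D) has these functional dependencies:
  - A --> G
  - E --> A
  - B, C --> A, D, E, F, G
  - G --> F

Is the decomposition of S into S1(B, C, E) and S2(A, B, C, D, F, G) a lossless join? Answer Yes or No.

The shared attributes are {B, C} and {B, C}⁺ = {A, B, C, D, E, F, G}.
Since S1 ⊆ {A, B, C, D, E, F, G}, the intersection is a superkey of S1; the decomposition is lossless.

Yes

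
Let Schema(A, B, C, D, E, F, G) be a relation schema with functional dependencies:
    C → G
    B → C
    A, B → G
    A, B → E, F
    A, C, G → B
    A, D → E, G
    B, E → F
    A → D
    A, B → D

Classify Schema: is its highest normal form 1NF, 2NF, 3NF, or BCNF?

1NF

Candidate keys: {A, B}, {A, C}. Prime attributes: {A, B, C}.
C → G breaks BCNF: {C}⁺ = {C, G}, so {C} is not a superkey.
Because {G} is non-prime and the left side of C → G is not a superkey, the relation is not in 3NF.
{A} is a proper subset of the key {A, B}, and {A}⁺ contains the non-prime attributes {D, E, G} — a partial dependency, so 2NF is violated.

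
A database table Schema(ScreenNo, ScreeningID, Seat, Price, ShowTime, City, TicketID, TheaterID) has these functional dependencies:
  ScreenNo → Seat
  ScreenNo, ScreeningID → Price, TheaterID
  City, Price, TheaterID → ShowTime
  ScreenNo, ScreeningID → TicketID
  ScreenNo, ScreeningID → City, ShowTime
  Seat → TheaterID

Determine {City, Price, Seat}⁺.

Start with {City, Price, Seat}.
Seat → TheaterID applies; add {TheaterID} → now {City, Price, Seat, TheaterID}.
City, Price, TheaterID → ShowTime applies; add {ShowTime} → now {City, Price, Seat, ShowTime, TheaterID}.
No further FD applies.

{City, Price, Seat, ShowTime, TheaterID}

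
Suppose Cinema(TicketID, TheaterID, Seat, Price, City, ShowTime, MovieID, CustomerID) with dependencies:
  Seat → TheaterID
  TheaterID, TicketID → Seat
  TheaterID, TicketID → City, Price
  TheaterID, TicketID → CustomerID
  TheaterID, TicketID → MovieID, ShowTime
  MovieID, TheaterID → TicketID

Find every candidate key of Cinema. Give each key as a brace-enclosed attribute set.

{MovieID, Seat}, {MovieID, TheaterID}, {Seat, TicketID}, {TheaterID, TicketID}

{MovieID, Seat} is a candidate key since {MovieID, Seat}⁺ = {City, CustomerID, MovieID, Price, Seat, ShowTime, TheaterID, TicketID} covers every attribute.
{MovieID, TheaterID} is a candidate key since {MovieID, TheaterID}⁺ = {City, CustomerID, MovieID, Price, Seat, ShowTime, TheaterID, TicketID} covers every attribute.
{Seat, TicketID} is a candidate key since {Seat, TicketID}⁺ = {City, CustomerID, MovieID, Price, Seat, ShowTime, TheaterID, TicketID} covers every attribute.
{TheaterID, TicketID} is a candidate key since {TheaterID, TicketID}⁺ = {City, CustomerID, MovieID, Price, Seat, ShowTime, TheaterID, TicketID} covers every attribute.
No proper subset of any of these is a key, and no other minimal superkey exists.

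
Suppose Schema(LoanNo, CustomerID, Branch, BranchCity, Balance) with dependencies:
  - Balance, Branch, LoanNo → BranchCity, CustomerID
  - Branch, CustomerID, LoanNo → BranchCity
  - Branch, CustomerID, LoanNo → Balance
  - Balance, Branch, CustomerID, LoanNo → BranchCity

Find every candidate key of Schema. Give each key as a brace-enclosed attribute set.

Attributes never on any right-hand side: {Branch, LoanNo} — every candidate key must contain all of them.
{Balance, Branch, LoanNo} is a candidate key since {Balance, Branch, LoanNo}⁺ = {Balance, Branch, BranchCity, CustomerID, LoanNo} covers every attribute.
{Branch, CustomerID, LoanNo} is a candidate key since {Branch, CustomerID, LoanNo}⁺ = {Balance, Branch, BranchCity, CustomerID, LoanNo} covers every attribute.
No proper subset of any of these is a key, and no other minimal superkey exists.

{Balance, Branch, LoanNo}, {Branch, CustomerID, LoanNo}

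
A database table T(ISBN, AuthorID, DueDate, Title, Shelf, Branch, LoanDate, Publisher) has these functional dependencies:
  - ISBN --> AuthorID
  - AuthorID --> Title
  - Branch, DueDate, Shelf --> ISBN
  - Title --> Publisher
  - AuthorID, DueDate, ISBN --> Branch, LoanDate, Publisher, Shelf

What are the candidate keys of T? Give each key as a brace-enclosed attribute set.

{Branch, DueDate, Shelf}, {DueDate, ISBN}

{DueDate} never appears on the right of any FD, so every key must include it.
Closure of {DueDate, ISBN} is {AuthorID, Branch, DueDate, ISBN, LoanDate, Publisher, Shelf, Title}, the whole schema; {DueDate, ISBN} is a candidate key.
Closure of {Branch, DueDate, Shelf} is {AuthorID, Branch, DueDate, ISBN, LoanDate, Publisher, Shelf, Title}, the whole schema; {Branch, DueDate, Shelf} is a candidate key.
These are minimal and exhaustive — every other superkey contains one of them.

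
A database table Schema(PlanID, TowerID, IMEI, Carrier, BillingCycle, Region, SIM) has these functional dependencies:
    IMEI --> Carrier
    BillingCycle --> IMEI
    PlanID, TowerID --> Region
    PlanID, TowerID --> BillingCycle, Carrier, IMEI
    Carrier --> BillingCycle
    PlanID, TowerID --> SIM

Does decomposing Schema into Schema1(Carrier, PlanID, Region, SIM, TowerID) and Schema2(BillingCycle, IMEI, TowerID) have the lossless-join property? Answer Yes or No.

No

The shared attributes are {TowerID} and {TowerID}⁺ = {TowerID}.
Schema1 ⊄ {TowerID} and Schema2 ⊄ {TowerID}, so the split is lossy.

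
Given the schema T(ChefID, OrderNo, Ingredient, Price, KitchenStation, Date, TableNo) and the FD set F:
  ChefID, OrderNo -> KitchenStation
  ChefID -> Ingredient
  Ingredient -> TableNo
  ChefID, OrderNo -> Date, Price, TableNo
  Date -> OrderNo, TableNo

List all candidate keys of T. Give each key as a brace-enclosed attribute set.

No FD produces {ChefID}, so it must be in every candidate key.
Closure of {ChefID, Date} is {ChefID, Date, Ingredient, KitchenStation, OrderNo, Price, TableNo}, the whole schema; {ChefID, Date} is a candidate key.
Closure of {ChefID, OrderNo} is {ChefID, Date, Ingredient, KitchenStation, OrderNo, Price, TableNo}, the whole schema; {ChefID, OrderNo} is a candidate key.
These are minimal and exhaustive — every other superkey contains one of them.

{ChefID, Date}, {ChefID, OrderNo}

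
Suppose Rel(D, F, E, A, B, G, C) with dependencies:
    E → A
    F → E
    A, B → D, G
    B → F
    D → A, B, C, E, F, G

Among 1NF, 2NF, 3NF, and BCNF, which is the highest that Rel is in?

2NF

Candidate keys: {B}, {D}. Prime attributes: {B, D}.
E → A breaks BCNF: {E}⁺ = {A, E}, so {E} is not a superkey.
E → A has non-prime {A} on the right and a non-superkey on the left, so 3NF fails.
All keys have size 1, which rules out partial dependencies — 2NF is satisfied.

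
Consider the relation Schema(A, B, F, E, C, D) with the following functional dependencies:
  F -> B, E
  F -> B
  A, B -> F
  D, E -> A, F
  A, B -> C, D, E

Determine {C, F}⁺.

Start with {C, F}.
F -> B, E applies; add {B, E} → now {B, C, E, F}.
No further FD applies.

{B, C, E, F}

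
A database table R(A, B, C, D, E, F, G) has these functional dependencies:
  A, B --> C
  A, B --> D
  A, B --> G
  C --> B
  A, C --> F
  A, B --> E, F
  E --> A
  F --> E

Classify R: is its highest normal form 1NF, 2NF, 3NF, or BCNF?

Candidate keys: {A, B}, {A, C}, {B, E}, {B, F}, {C, E}, {C, F}. Prime attributes: {A, B, C, E, F}.
For C --> B we have {C}⁺ = {B, C}; {C} is not a superkey, so BCNF fails.
Since {B} ⊆ prime attributes and every other non-superkey FD also has a prime right side, the schema is in 3NF.

3NF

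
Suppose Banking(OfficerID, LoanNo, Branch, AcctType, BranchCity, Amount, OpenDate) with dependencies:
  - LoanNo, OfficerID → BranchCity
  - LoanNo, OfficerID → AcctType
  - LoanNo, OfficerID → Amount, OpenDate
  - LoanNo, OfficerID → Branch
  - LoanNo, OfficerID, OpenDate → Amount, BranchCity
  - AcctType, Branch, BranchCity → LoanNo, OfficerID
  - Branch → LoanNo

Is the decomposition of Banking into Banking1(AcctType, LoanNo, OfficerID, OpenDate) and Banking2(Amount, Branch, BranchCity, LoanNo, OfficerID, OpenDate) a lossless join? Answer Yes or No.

Yes

Banking1 ∩ Banking2 = {LoanNo, OfficerID, OpenDate}; its closure under F is {AcctType, Amount, Branch, BranchCity, LoanNo, OfficerID, OpenDate}.
Banking1 is contained in that closure, so Banking1 ∩ Banking2 → Banking1 holds and the join is lossless.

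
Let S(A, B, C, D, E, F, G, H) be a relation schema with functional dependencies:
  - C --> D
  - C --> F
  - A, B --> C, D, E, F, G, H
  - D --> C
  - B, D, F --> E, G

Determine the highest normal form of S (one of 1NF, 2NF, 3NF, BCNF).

2NF

Candidate key: {A, B}. Prime attributes: {A, B}.
C --> D: {C}⁺ = {C, D, F}, which is not all of the attributes, so the left side is not a superkey — BCNF is violated.
C --> D determines the non-prime attribute {D} from a non-superkey — 3NF is violated.
No non-prime attribute depends on a proper subset of any candidate key, so 2NF holds.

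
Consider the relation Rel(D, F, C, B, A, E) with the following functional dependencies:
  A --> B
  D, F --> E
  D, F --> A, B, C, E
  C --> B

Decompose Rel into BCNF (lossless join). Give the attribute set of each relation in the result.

{A, B}; {A, C, D, E, F}

Candidate key of the original relation: {D, F}.
{A, B, C, D, E, F}: {A} determines {A, B} here but is not a superkey — split on A --> B, giving {A, B} and {A, C, D, E, F}.
{A, B} is in BCNF.
{A, C, D, E, F} is in BCNF.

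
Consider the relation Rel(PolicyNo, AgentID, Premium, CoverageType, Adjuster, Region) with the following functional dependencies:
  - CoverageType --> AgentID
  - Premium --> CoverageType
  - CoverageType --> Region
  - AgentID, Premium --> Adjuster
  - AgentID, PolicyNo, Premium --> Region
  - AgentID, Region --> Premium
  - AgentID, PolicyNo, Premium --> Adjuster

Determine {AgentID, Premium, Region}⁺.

Start with {AgentID, Premium, Region}.
Premium --> CoverageType applies; add {CoverageType} → now {AgentID, CoverageType, Premium, Region}.
AgentID, Premium --> Adjuster applies; add {Adjuster} → now {Adjuster, AgentID, CoverageType, Premium, Region}.
No further FD applies.

{Adjuster, AgentID, CoverageType, Premium, Region}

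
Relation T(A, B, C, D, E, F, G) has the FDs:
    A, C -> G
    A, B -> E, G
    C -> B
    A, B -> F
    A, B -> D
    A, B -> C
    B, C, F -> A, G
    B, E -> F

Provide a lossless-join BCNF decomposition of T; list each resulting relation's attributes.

{A, C, D, E, F, G}; {B, C}

Candidate keys of the original relation: {A, B}, {A, C}, {C, E}, {C, F}.
In {A, B, C, D, E, F, G}, {C} is not a superkey ({C}⁺ restricted to this set is {B, C}), so split on C -> B into {B, C} and {A, C, D, E, F, G}.
{B, C} is in BCNF.
{A, C, D, E, F, G} is in BCNF.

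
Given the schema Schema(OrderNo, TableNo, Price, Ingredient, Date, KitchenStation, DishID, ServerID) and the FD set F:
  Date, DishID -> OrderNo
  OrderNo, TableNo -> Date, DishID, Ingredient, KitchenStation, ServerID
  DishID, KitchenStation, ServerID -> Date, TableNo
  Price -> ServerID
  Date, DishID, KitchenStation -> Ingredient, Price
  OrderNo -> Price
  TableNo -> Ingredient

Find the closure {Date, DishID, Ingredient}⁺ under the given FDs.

{Date, DishID, Ingredient, OrderNo, Price, ServerID}

Start with {Date, DishID, Ingredient}.
Date, DishID -> OrderNo applies; add {OrderNo} → now {Date, DishID, Ingredient, OrderNo}.
OrderNo -> Price applies; add {Price} → now {Date, DishID, Ingredient, OrderNo, Price}.
Price -> ServerID applies; add {ServerID} → now {Date, DishID, Ingredient, OrderNo, Price, ServerID}.
No further FD applies.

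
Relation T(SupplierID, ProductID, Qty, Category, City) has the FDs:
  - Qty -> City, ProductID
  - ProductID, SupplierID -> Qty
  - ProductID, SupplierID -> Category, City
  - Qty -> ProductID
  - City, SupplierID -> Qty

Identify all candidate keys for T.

{City, SupplierID}, {ProductID, SupplierID}, {Qty, SupplierID}

Attributes never on any right-hand side: {SupplierID} — every candidate key must contain it.
Closure of {City, SupplierID} is {Category, City, ProductID, Qty, SupplierID}, the whole schema; {City, SupplierID} is a candidate key.
Closure of {ProductID, SupplierID} is {Category, City, ProductID, Qty, SupplierID}, the whole schema; {ProductID, SupplierID} is a candidate key.
Closure of {Qty, SupplierID} is {Category, City, ProductID, Qty, SupplierID}, the whole schema; {Qty, SupplierID} is a candidate key.
These are minimal and exhaustive — every other superkey contains one of them.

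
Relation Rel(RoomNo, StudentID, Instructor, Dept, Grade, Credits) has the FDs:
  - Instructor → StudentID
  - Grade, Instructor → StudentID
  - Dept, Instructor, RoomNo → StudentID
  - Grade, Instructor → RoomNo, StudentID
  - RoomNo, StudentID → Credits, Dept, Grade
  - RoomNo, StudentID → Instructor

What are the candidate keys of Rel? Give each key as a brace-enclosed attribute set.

{Grade, Instructor}⁺ = {Credits, Dept, Grade, Instructor, RoomNo, StudentID}, which is every attribute, so {Grade, Instructor} is a candidate key.
{Instructor, RoomNo}⁺ = {Credits, Dept, Grade, Instructor, RoomNo, StudentID}, which is every attribute, so {Instructor, RoomNo} is a candidate key.
{RoomNo, StudentID}⁺ = {Credits, Dept, Grade, Instructor, RoomNo, StudentID}, which is every attribute, so {RoomNo, StudentID} is a candidate key.
Any other superkey properly contains one of these, so there are no further candidate keys.

{Grade, Instructor}, {Instructor, RoomNo}, {RoomNo, StudentID}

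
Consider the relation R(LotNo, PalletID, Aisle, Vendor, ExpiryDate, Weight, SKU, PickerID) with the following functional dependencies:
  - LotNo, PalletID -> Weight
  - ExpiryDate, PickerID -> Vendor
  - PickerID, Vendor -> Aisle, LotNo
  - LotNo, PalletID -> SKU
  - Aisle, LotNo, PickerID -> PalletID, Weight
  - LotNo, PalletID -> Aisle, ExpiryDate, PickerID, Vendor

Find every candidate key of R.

{Aisle, LotNo, PickerID}, {ExpiryDate, PickerID}, {LotNo, PalletID}, {PickerID, Vendor}

{ExpiryDate, PickerID}⁺ = {Aisle, ExpiryDate, LotNo, PalletID, PickerID, SKU, Vendor, Weight}, which is every attribute, so {ExpiryDate, PickerID} is a candidate key.
{LotNo, PalletID}⁺ = {Aisle, ExpiryDate, LotNo, PalletID, PickerID, SKU, Vendor, Weight}, which is every attribute, so {LotNo, PalletID} is a candidate key.
{PickerID, Vendor}⁺ = {Aisle, ExpiryDate, LotNo, PalletID, PickerID, SKU, Vendor, Weight}, which is every attribute, so {PickerID, Vendor} is a candidate key.
{Aisle, LotNo, PickerID}⁺ = {Aisle, ExpiryDate, LotNo, PalletID, PickerID, SKU, Vendor, Weight}, which is every attribute, so {Aisle, LotNo, PickerID} is a candidate key.
No proper subset of any of these is a key, and no other minimal superkey exists.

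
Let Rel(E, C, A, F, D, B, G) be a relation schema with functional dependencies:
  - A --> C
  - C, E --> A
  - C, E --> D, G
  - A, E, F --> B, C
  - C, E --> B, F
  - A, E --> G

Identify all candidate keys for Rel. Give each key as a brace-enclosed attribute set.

{A, E}, {C, E}

No FD produces {E}, so it must be in every candidate key.
Closure of {A, E} is {A, B, C, D, E, F, G}, the whole schema; {A, E} is a candidate key.
Closure of {C, E} is {A, B, C, D, E, F, G}, the whole schema; {C, E} is a candidate key.
These are minimal and exhaustive — every other superkey contains one of them.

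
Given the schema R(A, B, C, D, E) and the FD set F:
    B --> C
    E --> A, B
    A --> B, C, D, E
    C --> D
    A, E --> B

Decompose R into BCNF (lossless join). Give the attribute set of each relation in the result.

Candidate keys of the original relation: {A}, {E}.
In {A, B, C, D, E}, {B} is not a superkey ({B}⁺ restricted to this set is {B, C, D}), so split on B --> C, D into {B, C, D} and {A, B, E}.
In {B, C, D}, {C} is not a superkey ({C}⁺ restricted to this set is {C, D}), so split on C --> D into {C, D} and {B, C}.
{C, D}: every determinant is a superkey — BCNF.
{B, C}: every determinant is a superkey — BCNF.
{A, B, E}: every determinant is a superkey — BCNF.

{A, B, E}; {B, C}; {C, D}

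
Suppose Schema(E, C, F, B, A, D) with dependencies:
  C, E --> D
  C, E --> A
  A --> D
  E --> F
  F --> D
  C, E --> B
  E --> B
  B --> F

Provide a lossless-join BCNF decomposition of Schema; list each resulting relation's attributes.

Candidate key of the original relation: {C, E}.
In {A, B, C, D, E, F}, {A} is not a superkey ({A}⁺ restricted to this set is {A, D}), so split on A --> D into {A, D} and {A, B, C, E, F}.
{A, D}: every determinant is a superkey — BCNF.
In {A, B, C, E, F}, {E} is not a superkey ({E}⁺ restricted to this set is {B, E, F}), so split on E --> B, F into {B, E, F} and {A, C, E}.
In {B, E, F}, {B} is not a superkey ({B}⁺ restricted to this set is {B, F}), so split on B --> F into {B, F} and {B, E}.
{B, F}: every determinant is a superkey — BCNF.
{B, E}: every determinant is a superkey — BCNF.
{A, C, E}: every determinant is a superkey — BCNF.

{A, C, E}; {A, D}; {B, E}; {B, F}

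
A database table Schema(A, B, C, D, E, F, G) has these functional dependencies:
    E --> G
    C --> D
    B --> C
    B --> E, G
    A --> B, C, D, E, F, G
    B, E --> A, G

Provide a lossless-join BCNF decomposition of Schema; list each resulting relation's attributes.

{A, B, C, E, F}; {C, D}; {E, G}

Candidate keys of the original relation: {A}, {B}.
Within {A, B, C, D, E, F, G}: {E}⁺ ∩ {A, B, C, D, E, F, G} = {E, G}, not the whole set, so E --> G violates BCNF; decompose into {E, G} and {A, B, C, D, E, F}.
{E, G}: every determinant is a superkey — BCNF.
Within {A, B, C, D, E, F}: {C}⁺ ∩ {A, B, C, D, E, F} = {C, D}, not the whole set, so C --> D violates BCNF; decompose into {C, D} and {A, B, C, E, F}.
{C, D}: every determinant is a superkey — BCNF.
{A, B, C, E, F}: every determinant is a superkey — BCNF.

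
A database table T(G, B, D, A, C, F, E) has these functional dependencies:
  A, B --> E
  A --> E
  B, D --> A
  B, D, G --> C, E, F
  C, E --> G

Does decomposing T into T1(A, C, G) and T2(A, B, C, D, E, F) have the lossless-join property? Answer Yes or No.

Yes

The shared attributes are {A, C} and {A, C}⁺ = {A, C, E, G}.
This includes all of T1, so the common attributes are a superkey of T1 — the join is lossless.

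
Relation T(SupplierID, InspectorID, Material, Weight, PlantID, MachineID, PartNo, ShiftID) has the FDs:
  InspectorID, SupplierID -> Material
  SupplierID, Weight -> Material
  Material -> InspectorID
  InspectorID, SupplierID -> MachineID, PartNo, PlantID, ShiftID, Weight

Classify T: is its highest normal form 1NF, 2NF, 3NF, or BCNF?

3NF

Candidate keys: {InspectorID, SupplierID}, {Material, SupplierID}, {SupplierID, Weight}. Prime attributes: {InspectorID, Material, SupplierID, Weight}.
For Material -> InspectorID we have {Material}⁺ = {InspectorID, Material}; {Material} is not a superkey, so BCNF fails.
Since {InspectorID} ⊆ prime attributes and every other non-superkey FD also has a prime right side, the schema is in 3NF.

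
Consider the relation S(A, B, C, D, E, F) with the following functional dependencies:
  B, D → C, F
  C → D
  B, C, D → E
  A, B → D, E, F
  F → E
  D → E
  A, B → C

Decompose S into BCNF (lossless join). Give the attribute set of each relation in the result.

{A, B, D}; {B, C, F}; {C, D}; {D, E}

Candidate key of the original relation: {A, B}.
In {A, B, C, D, E, F}, {B, D} is not a superkey ({B, D}⁺ restricted to this set is {B, C, D, E, F}), so split on B, D → C, E, F into {B, C, D, E, F} and {A, B, D}.
In {B, C, D, E, F}, {C} is not a superkey ({C}⁺ restricted to this set is {C, D, E}), so split on C → D, E into {C, D, E} and {B, C, F}.
In {C, D, E}, {D} is not a superkey ({D}⁺ restricted to this set is {D, E}), so split on D → E into {D, E} and {C, D}.
{D, E}: every determinant is a superkey — BCNF.
{C, D}: every determinant is a superkey — BCNF.
{B, C, F}: every determinant is a superkey — BCNF.
{A, B, D}: every determinant is a superkey — BCNF.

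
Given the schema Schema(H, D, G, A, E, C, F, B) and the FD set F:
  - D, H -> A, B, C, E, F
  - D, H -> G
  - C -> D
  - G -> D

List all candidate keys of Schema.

{C, H}, {D, H}, {G, H}

{H} never appears on the right of any FD, so every key must include it.
{C, H} is a candidate key since {C, H}⁺ = {A, B, C, D, E, F, G, H} covers every attribute.
{D, H} is a candidate key since {D, H}⁺ = {A, B, C, D, E, F, G, H} covers every attribute.
{G, H} is a candidate key since {G, H}⁺ = {A, B, C, D, E, F, G, H} covers every attribute.
These are minimal and exhaustive — every other superkey contains one of them.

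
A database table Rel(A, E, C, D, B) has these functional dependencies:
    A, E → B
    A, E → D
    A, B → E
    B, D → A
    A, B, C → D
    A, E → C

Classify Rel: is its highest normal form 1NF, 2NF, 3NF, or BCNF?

Candidate keys: {A, B}, {A, E}, {B, D}. Prime attributes: {A, B, D, E}.
The left-hand side of every FD is a superkey, so BCNF is satisfied.

BCNF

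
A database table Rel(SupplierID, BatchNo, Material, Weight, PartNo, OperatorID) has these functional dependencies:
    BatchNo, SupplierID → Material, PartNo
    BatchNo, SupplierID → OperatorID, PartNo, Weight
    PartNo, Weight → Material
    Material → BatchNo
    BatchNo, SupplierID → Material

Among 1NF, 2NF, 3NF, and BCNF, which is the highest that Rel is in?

3NF

Candidate keys: {BatchNo, SupplierID}, {Material, SupplierID}, {PartNo, SupplierID, Weight}. Prime attributes: {BatchNo, Material, PartNo, SupplierID, Weight}.
For PartNo, Weight → Material we have {PartNo, Weight}⁺ = {BatchNo, Material, PartNo, Weight}; {PartNo, Weight} is not a superkey, so BCNF fails.
Since {Material} ⊆ prime attributes and every other non-superkey FD also has a prime right side, the schema is in 3NF.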